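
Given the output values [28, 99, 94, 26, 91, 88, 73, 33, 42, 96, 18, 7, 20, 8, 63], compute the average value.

52.4

Step 1: Sum all values: 28 + 99 + 94 + 26 + 91 + 88 + 73 + 33 + 42 + 96 + 18 + 7 + 20 + 8 + 63 = 786
Step 2: Count the number of values: n = 15
Step 3: Mean = sum / n = 786 / 15 = 52.4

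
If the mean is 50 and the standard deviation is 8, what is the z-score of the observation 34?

-2

Step 1: Recall the z-score formula: z = (x - mu) / sigma
Step 2: Substitute values: z = (34 - 50) / 8
Step 3: z = -16 / 8 = -2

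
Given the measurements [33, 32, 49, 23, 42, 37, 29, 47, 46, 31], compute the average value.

36.9

Step 1: Sum all values: 33 + 32 + 49 + 23 + 42 + 37 + 29 + 47 + 46 + 31 = 369
Step 2: Count the number of values: n = 10
Step 3: Mean = sum / n = 369 / 10 = 36.9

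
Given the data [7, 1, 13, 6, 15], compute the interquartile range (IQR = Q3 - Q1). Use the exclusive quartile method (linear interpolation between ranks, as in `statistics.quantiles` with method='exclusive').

10.5

Step 1: Sort the data: [1, 6, 7, 13, 15]
Step 2: n = 5
Step 3: Using the exclusive quartile method:
  Q1 = 3.5
  Q2 (median) = 7
  Q3 = 14
  IQR = Q3 - Q1 = 14 - 3.5 = 10.5
Step 4: IQR = 10.5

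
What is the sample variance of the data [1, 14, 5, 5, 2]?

26.3

Step 1: Compute the mean: (1 + 14 + 5 + 5 + 2) / 5 = 5.4
Step 2: Compute squared deviations from the mean:
  (1 - 5.4)^2 = 19.36
  (14 - 5.4)^2 = 73.96
  (5 - 5.4)^2 = 0.16
  (5 - 5.4)^2 = 0.16
  (2 - 5.4)^2 = 11.56
Step 3: Sum of squared deviations = 105.2
Step 4: Sample variance = 105.2 / 4 = 26.3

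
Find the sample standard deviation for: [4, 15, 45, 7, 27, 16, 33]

14.7309

Step 1: Compute the mean: 21
Step 2: Sum of squared deviations from the mean: 1302
Step 3: Sample variance = 1302 / 6 = 217
Step 4: Standard deviation = sqrt(217) = 14.7309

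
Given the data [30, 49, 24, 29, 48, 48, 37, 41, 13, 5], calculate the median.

33.5

Step 1: Sort the data in ascending order: [5, 13, 24, 29, 30, 37, 41, 48, 48, 49]
Step 2: The number of values is n = 10.
Step 3: Since n is even, the median is the average of positions 5 and 6:
  Median = (30 + 37) / 2 = 33.5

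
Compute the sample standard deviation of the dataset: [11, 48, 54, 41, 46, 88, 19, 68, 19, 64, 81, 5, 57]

26.417

Step 1: Compute the mean: 46.2308
Step 2: Sum of squared deviations from the mean: 8374.3077
Step 3: Sample variance = 8374.3077 / 12 = 697.859
Step 4: Standard deviation = sqrt(697.859) = 26.417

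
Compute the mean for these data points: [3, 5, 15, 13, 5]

8.2

Step 1: Sum all values: 3 + 5 + 15 + 13 + 5 = 41
Step 2: Count the number of values: n = 5
Step 3: Mean = sum / n = 41 / 5 = 8.2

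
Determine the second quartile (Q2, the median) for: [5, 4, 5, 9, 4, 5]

5

Step 1: Sort the data: [4, 4, 5, 5, 5, 9]
Step 2: n = 6
Step 3: Q2 is the median. Since n is even, it is the average of the values at positions 3 and 4:
  Q2 = (5 + 5) / 2 = 5
Step 4: Q2 = 5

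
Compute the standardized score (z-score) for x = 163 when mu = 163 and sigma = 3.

0

Step 1: Recall the z-score formula: z = (x - mu) / sigma
Step 2: Substitute values: z = (163 - 163) / 3
Step 3: z = 0 / 3 = 0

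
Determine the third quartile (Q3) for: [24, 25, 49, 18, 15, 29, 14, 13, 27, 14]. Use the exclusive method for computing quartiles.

27.5

Step 1: Sort the data: [13, 14, 14, 15, 18, 24, 25, 27, 29, 49]
Step 2: n = 10
Step 3: Using the exclusive quartile method:
  Q1 = 14
  Q2 (median) = 21
  Q3 = 27.5
  IQR = Q3 - Q1 = 27.5 - 14 = 13.5
Step 4: Q3 = 27.5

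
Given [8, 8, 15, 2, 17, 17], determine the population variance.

31.1389

Step 1: Compute the mean: (8 + 8 + 15 + 2 + 17 + 17) / 6 = 11.1667
Step 2: Compute squared deviations from the mean:
  (8 - 11.1667)^2 = 10.0278
  (8 - 11.1667)^2 = 10.0278
  (15 - 11.1667)^2 = 14.6944
  (2 - 11.1667)^2 = 84.0278
  (17 - 11.1667)^2 = 34.0278
  (17 - 11.1667)^2 = 34.0278
Step 3: Sum of squared deviations = 186.8333
Step 4: Population variance = 186.8333 / 6 = 31.1389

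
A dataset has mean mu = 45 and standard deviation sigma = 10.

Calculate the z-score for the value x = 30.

-1.5

Step 1: Recall the z-score formula: z = (x - mu) / sigma
Step 2: Substitute values: z = (30 - 45) / 10
Step 3: z = -15 / 10 = -1.5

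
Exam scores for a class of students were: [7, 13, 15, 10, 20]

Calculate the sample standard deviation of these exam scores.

4.9497

Step 1: Compute the mean: 13
Step 2: Sum of squared deviations from the mean: 98
Step 3: Sample variance = 98 / 4 = 24.5
Step 4: Standard deviation = sqrt(24.5) = 4.9497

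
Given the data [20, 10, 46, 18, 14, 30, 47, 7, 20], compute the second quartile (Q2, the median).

20

Step 1: Sort the data: [7, 10, 14, 18, 20, 20, 30, 46, 47]
Step 2: n = 9
Step 3: Q2 is the median. Since n is odd, it is the middle value at position 5: 20
Step 4: Q2 = 20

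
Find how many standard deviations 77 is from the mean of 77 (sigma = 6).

0

Step 1: Recall the z-score formula: z = (x - mu) / sigma
Step 2: Substitute values: z = (77 - 77) / 6
Step 3: z = 0 / 6 = 0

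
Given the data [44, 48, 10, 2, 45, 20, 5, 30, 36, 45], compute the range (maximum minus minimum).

46

Step 1: Identify the maximum value: max = 48
Step 2: Identify the minimum value: min = 2
Step 3: Range = max - min = 48 - 2 = 46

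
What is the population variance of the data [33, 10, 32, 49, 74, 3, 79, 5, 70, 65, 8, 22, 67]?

766.6391

Step 1: Compute the mean: (33 + 10 + 32 + 49 + 74 + 3 + 79 + 5 + 70 + 65 + 8 + 22 + 67) / 13 = 39.7692
Step 2: Compute squared deviations from the mean:
  (33 - 39.7692)^2 = 45.8225
  (10 - 39.7692)^2 = 886.2071
  (32 - 39.7692)^2 = 60.3609
  (49 - 39.7692)^2 = 85.2071
  (74 - 39.7692)^2 = 1171.7456
  (3 - 39.7692)^2 = 1351.9763
  (79 - 39.7692)^2 = 1539.0533
  (5 - 39.7692)^2 = 1208.8994
  (70 - 39.7692)^2 = 913.8994
  (65 - 39.7692)^2 = 636.5917
  (8 - 39.7692)^2 = 1009.284
  (22 - 39.7692)^2 = 315.7456
  (67 - 39.7692)^2 = 741.5148
Step 3: Sum of squared deviations = 9966.3077
Step 4: Population variance = 9966.3077 / 13 = 766.6391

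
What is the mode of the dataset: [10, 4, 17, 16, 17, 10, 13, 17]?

17

Step 1: Count the frequency of each value:
  4: appears 1 time(s)
  10: appears 2 time(s)
  13: appears 1 time(s)
  16: appears 1 time(s)
  17: appears 3 time(s)
Step 2: The value 17 appears most frequently (3 times).
Step 3: Mode = 17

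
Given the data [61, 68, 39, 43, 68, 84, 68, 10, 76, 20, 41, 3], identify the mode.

68

Step 1: Count the frequency of each value:
  3: appears 1 time(s)
  10: appears 1 time(s)
  20: appears 1 time(s)
  39: appears 1 time(s)
  41: appears 1 time(s)
  43: appears 1 time(s)
  61: appears 1 time(s)
  68: appears 3 time(s)
  76: appears 1 time(s)
  84: appears 1 time(s)
Step 2: The value 68 appears most frequently (3 times).
Step 3: Mode = 68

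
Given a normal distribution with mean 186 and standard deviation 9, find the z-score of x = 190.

0.4444

Step 1: Recall the z-score formula: z = (x - mu) / sigma
Step 2: Substitute values: z = (190 - 186) / 9
Step 3: z = 4 / 9 = 0.4444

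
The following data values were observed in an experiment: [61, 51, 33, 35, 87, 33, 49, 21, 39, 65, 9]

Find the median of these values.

39

Step 1: Sort the data in ascending order: [9, 21, 33, 33, 35, 39, 49, 51, 61, 65, 87]
Step 2: The number of values is n = 11.
Step 3: Since n is odd, the median is the middle value at position 6: 39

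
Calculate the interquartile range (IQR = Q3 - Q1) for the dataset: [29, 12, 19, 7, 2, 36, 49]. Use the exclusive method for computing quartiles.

29

Step 1: Sort the data: [2, 7, 12, 19, 29, 36, 49]
Step 2: n = 7
Step 3: Using the exclusive quartile method:
  Q1 = 7
  Q2 (median) = 19
  Q3 = 36
  IQR = Q3 - Q1 = 36 - 7 = 29
Step 4: IQR = 29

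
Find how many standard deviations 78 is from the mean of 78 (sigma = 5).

0

Step 1: Recall the z-score formula: z = (x - mu) / sigma
Step 2: Substitute values: z = (78 - 78) / 5
Step 3: z = 0 / 5 = 0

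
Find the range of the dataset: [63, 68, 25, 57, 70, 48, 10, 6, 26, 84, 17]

78

Step 1: Identify the maximum value: max = 84
Step 2: Identify the minimum value: min = 6
Step 3: Range = max - min = 84 - 6 = 78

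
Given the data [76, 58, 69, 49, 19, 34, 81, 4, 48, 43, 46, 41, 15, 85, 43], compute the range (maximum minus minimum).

81

Step 1: Identify the maximum value: max = 85
Step 2: Identify the minimum value: min = 4
Step 3: Range = max - min = 85 - 4 = 81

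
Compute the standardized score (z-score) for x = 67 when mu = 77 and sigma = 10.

-1

Step 1: Recall the z-score formula: z = (x - mu) / sigma
Step 2: Substitute values: z = (67 - 77) / 10
Step 3: z = -10 / 10 = -1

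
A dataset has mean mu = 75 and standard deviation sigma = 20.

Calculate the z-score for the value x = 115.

2

Step 1: Recall the z-score formula: z = (x - mu) / sigma
Step 2: Substitute values: z = (115 - 75) / 20
Step 3: z = 40 / 20 = 2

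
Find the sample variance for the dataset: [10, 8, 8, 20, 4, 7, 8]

25.5714

Step 1: Compute the mean: (10 + 8 + 8 + 20 + 4 + 7 + 8) / 7 = 9.2857
Step 2: Compute squared deviations from the mean:
  (10 - 9.2857)^2 = 0.5102
  (8 - 9.2857)^2 = 1.6531
  (8 - 9.2857)^2 = 1.6531
  (20 - 9.2857)^2 = 114.7959
  (4 - 9.2857)^2 = 27.9388
  (7 - 9.2857)^2 = 5.2245
  (8 - 9.2857)^2 = 1.6531
Step 3: Sum of squared deviations = 153.4286
Step 4: Sample variance = 153.4286 / 6 = 25.5714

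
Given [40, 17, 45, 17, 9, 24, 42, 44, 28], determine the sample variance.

185.2778

Step 1: Compute the mean: (40 + 17 + 45 + 17 + 9 + 24 + 42 + 44 + 28) / 9 = 29.5556
Step 2: Compute squared deviations from the mean:
  (40 - 29.5556)^2 = 109.0864
  (17 - 29.5556)^2 = 157.642
  (45 - 29.5556)^2 = 238.5309
  (17 - 29.5556)^2 = 157.642
  (9 - 29.5556)^2 = 422.5309
  (24 - 29.5556)^2 = 30.8642
  (42 - 29.5556)^2 = 154.8642
  (44 - 29.5556)^2 = 208.642
  (28 - 29.5556)^2 = 2.4198
Step 3: Sum of squared deviations = 1482.2222
Step 4: Sample variance = 1482.2222 / 8 = 185.2778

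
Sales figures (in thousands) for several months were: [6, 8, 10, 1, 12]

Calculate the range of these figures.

11

Step 1: Identify the maximum value: max = 12
Step 2: Identify the minimum value: min = 1
Step 3: Range = max - min = 12 - 1 = 11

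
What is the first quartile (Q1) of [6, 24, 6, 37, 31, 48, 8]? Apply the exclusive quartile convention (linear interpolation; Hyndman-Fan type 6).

6

Step 1: Sort the data: [6, 6, 8, 24, 31, 37, 48]
Step 2: n = 7
Step 3: Using the exclusive quartile method:
  Q1 = 6
  Q2 (median) = 24
  Q3 = 37
  IQR = Q3 - Q1 = 37 - 6 = 31
Step 4: Q1 = 6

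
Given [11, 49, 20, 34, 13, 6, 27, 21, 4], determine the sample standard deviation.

14.4318

Step 1: Compute the mean: 20.5556
Step 2: Sum of squared deviations from the mean: 1666.2222
Step 3: Sample variance = 1666.2222 / 8 = 208.2778
Step 4: Standard deviation = sqrt(208.2778) = 14.4318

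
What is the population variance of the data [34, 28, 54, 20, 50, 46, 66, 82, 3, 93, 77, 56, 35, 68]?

593.8367

Step 1: Compute the mean: (34 + 28 + 54 + 20 + 50 + 46 + 66 + 82 + 3 + 93 + 77 + 56 + 35 + 68) / 14 = 50.8571
Step 2: Compute squared deviations from the mean:
  (34 - 50.8571)^2 = 284.1633
  (28 - 50.8571)^2 = 522.449
  (54 - 50.8571)^2 = 9.8776
  (20 - 50.8571)^2 = 952.1633
  (50 - 50.8571)^2 = 0.7347
  (46 - 50.8571)^2 = 23.5918
  (66 - 50.8571)^2 = 229.3061
  (82 - 50.8571)^2 = 969.8776
  (3 - 50.8571)^2 = 2290.3061
  (93 - 50.8571)^2 = 1776.0204
  (77 - 50.8571)^2 = 683.449
  (56 - 50.8571)^2 = 26.449
  (35 - 50.8571)^2 = 251.449
  (68 - 50.8571)^2 = 293.8776
Step 3: Sum of squared deviations = 8313.7143
Step 4: Population variance = 8313.7143 / 14 = 593.8367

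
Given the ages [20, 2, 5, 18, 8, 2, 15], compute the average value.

10

Step 1: Sum all values: 20 + 2 + 5 + 18 + 8 + 2 + 15 = 70
Step 2: Count the number of values: n = 7
Step 3: Mean = sum / n = 70 / 7 = 10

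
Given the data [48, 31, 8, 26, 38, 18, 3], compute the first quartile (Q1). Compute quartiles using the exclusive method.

8

Step 1: Sort the data: [3, 8, 18, 26, 31, 38, 48]
Step 2: n = 7
Step 3: Using the exclusive quartile method:
  Q1 = 8
  Q2 (median) = 26
  Q3 = 38
  IQR = Q3 - Q1 = 38 - 8 = 30
Step 4: Q1 = 8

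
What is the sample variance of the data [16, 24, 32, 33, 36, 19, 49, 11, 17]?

146.5

Step 1: Compute the mean: (16 + 24 + 32 + 33 + 36 + 19 + 49 + 11 + 17) / 9 = 26.3333
Step 2: Compute squared deviations from the mean:
  (16 - 26.3333)^2 = 106.7778
  (24 - 26.3333)^2 = 5.4444
  (32 - 26.3333)^2 = 32.1111
  (33 - 26.3333)^2 = 44.4444
  (36 - 26.3333)^2 = 93.4444
  (19 - 26.3333)^2 = 53.7778
  (49 - 26.3333)^2 = 513.7778
  (11 - 26.3333)^2 = 235.1111
  (17 - 26.3333)^2 = 87.1111
Step 3: Sum of squared deviations = 1172
Step 4: Sample variance = 1172 / 8 = 146.5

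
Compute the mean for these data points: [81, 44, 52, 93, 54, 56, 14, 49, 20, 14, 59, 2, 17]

42.6923

Step 1: Sum all values: 81 + 44 + 52 + 93 + 54 + 56 + 14 + 49 + 20 + 14 + 59 + 2 + 17 = 555
Step 2: Count the number of values: n = 13
Step 3: Mean = sum / n = 555 / 13 = 42.6923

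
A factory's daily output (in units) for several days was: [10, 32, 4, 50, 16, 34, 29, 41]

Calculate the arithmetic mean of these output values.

27

Step 1: Sum all values: 10 + 32 + 4 + 50 + 16 + 34 + 29 + 41 = 216
Step 2: Count the number of values: n = 8
Step 3: Mean = sum / n = 216 / 8 = 27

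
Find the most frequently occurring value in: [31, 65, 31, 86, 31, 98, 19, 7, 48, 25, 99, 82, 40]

31

Step 1: Count the frequency of each value:
  7: appears 1 time(s)
  19: appears 1 time(s)
  25: appears 1 time(s)
  31: appears 3 time(s)
  40: appears 1 time(s)
  48: appears 1 time(s)
  65: appears 1 time(s)
  82: appears 1 time(s)
  86: appears 1 time(s)
  98: appears 1 time(s)
  99: appears 1 time(s)
Step 2: The value 31 appears most frequently (3 times).
Step 3: Mode = 31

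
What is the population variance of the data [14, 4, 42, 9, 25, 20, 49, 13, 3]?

233.4321

Step 1: Compute the mean: (14 + 4 + 42 + 9 + 25 + 20 + 49 + 13 + 3) / 9 = 19.8889
Step 2: Compute squared deviations from the mean:
  (14 - 19.8889)^2 = 34.679
  (4 - 19.8889)^2 = 252.4568
  (42 - 19.8889)^2 = 488.9012
  (9 - 19.8889)^2 = 118.5679
  (25 - 19.8889)^2 = 26.1235
  (20 - 19.8889)^2 = 0.0123
  (49 - 19.8889)^2 = 847.4568
  (13 - 19.8889)^2 = 47.4568
  (3 - 19.8889)^2 = 285.2346
Step 3: Sum of squared deviations = 2100.8889
Step 4: Population variance = 2100.8889 / 9 = 233.4321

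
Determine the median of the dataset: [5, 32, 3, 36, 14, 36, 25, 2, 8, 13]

13.5

Step 1: Sort the data in ascending order: [2, 3, 5, 8, 13, 14, 25, 32, 36, 36]
Step 2: The number of values is n = 10.
Step 3: Since n is even, the median is the average of positions 5 and 6:
  Median = (13 + 14) / 2 = 13.5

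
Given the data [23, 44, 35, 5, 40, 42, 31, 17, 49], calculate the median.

35

Step 1: Sort the data in ascending order: [5, 17, 23, 31, 35, 40, 42, 44, 49]
Step 2: The number of values is n = 9.
Step 3: Since n is odd, the median is the middle value at position 5: 35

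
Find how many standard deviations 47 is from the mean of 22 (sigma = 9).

2.7778

Step 1: Recall the z-score formula: z = (x - mu) / sigma
Step 2: Substitute values: z = (47 - 22) / 9
Step 3: z = 25 / 9 = 2.7778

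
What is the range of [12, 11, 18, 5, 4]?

14

Step 1: Identify the maximum value: max = 18
Step 2: Identify the minimum value: min = 4
Step 3: Range = max - min = 18 - 4 = 14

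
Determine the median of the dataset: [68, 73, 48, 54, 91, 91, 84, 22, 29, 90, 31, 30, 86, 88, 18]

68

Step 1: Sort the data in ascending order: [18, 22, 29, 30, 31, 48, 54, 68, 73, 84, 86, 88, 90, 91, 91]
Step 2: The number of values is n = 15.
Step 3: Since n is odd, the median is the middle value at position 8: 68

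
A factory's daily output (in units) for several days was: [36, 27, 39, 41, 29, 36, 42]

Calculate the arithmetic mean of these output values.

35.7143

Step 1: Sum all values: 36 + 27 + 39 + 41 + 29 + 36 + 42 = 250
Step 2: Count the number of values: n = 7
Step 3: Mean = sum / n = 250 / 7 = 35.7143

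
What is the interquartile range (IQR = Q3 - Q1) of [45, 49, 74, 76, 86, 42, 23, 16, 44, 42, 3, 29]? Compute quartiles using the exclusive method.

43.25

Step 1: Sort the data: [3, 16, 23, 29, 42, 42, 44, 45, 49, 74, 76, 86]
Step 2: n = 12
Step 3: Using the exclusive quartile method:
  Q1 = 24.5
  Q2 (median) = 43
  Q3 = 67.75
  IQR = Q3 - Q1 = 67.75 - 24.5 = 43.25
Step 4: IQR = 43.25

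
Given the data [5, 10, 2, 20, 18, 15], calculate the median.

12.5

Step 1: Sort the data in ascending order: [2, 5, 10, 15, 18, 20]
Step 2: The number of values is n = 6.
Step 3: Since n is even, the median is the average of positions 3 and 4:
  Median = (10 + 15) / 2 = 12.5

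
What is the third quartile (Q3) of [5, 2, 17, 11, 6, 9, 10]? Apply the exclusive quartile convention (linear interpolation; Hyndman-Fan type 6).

11

Step 1: Sort the data: [2, 5, 6, 9, 10, 11, 17]
Step 2: n = 7
Step 3: Using the exclusive quartile method:
  Q1 = 5
  Q2 (median) = 9
  Q3 = 11
  IQR = Q3 - Q1 = 11 - 5 = 6
Step 4: Q3 = 11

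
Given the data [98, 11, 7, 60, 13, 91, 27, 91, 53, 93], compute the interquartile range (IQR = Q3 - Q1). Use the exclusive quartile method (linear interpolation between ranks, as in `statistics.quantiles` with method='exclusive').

79

Step 1: Sort the data: [7, 11, 13, 27, 53, 60, 91, 91, 93, 98]
Step 2: n = 10
Step 3: Using the exclusive quartile method:
  Q1 = 12.5
  Q2 (median) = 56.5
  Q3 = 91.5
  IQR = Q3 - Q1 = 91.5 - 12.5 = 79
Step 4: IQR = 79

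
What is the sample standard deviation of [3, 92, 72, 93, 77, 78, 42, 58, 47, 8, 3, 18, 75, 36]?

32.5502

Step 1: Compute the mean: 50.1429
Step 2: Sum of squared deviations from the mean: 13773.7143
Step 3: Sample variance = 13773.7143 / 13 = 1059.5165
Step 4: Standard deviation = sqrt(1059.5165) = 32.5502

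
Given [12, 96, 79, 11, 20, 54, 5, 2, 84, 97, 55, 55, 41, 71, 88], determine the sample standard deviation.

34.3525

Step 1: Compute the mean: 51.3333
Step 2: Sum of squared deviations from the mean: 16521.3333
Step 3: Sample variance = 16521.3333 / 14 = 1180.0952
Step 4: Standard deviation = sqrt(1180.0952) = 34.3525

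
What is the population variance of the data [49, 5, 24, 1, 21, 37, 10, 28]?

233.6094

Step 1: Compute the mean: (49 + 5 + 24 + 1 + 21 + 37 + 10 + 28) / 8 = 21.875
Step 2: Compute squared deviations from the mean:
  (49 - 21.875)^2 = 735.7656
  (5 - 21.875)^2 = 284.7656
  (24 - 21.875)^2 = 4.5156
  (1 - 21.875)^2 = 435.7656
  (21 - 21.875)^2 = 0.7656
  (37 - 21.875)^2 = 228.7656
  (10 - 21.875)^2 = 141.0156
  (28 - 21.875)^2 = 37.5156
Step 3: Sum of squared deviations = 1868.875
Step 4: Population variance = 1868.875 / 8 = 233.6094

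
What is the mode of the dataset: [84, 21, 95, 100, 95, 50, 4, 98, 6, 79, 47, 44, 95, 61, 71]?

95

Step 1: Count the frequency of each value:
  4: appears 1 time(s)
  6: appears 1 time(s)
  21: appears 1 time(s)
  44: appears 1 time(s)
  47: appears 1 time(s)
  50: appears 1 time(s)
  61: appears 1 time(s)
  71: appears 1 time(s)
  79: appears 1 time(s)
  84: appears 1 time(s)
  95: appears 3 time(s)
  98: appears 1 time(s)
  100: appears 1 time(s)
Step 2: The value 95 appears most frequently (3 times).
Step 3: Mode = 95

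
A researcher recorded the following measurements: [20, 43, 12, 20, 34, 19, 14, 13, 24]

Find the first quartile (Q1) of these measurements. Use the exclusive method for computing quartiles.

13.5

Step 1: Sort the data: [12, 13, 14, 19, 20, 20, 24, 34, 43]
Step 2: n = 9
Step 3: Using the exclusive quartile method:
  Q1 = 13.5
  Q2 (median) = 20
  Q3 = 29
  IQR = Q3 - Q1 = 29 - 13.5 = 15.5
Step 4: Q1 = 13.5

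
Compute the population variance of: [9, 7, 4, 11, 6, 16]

15.1389

Step 1: Compute the mean: (9 + 7 + 4 + 11 + 6 + 16) / 6 = 8.8333
Step 2: Compute squared deviations from the mean:
  (9 - 8.8333)^2 = 0.0278
  (7 - 8.8333)^2 = 3.3611
  (4 - 8.8333)^2 = 23.3611
  (11 - 8.8333)^2 = 4.6944
  (6 - 8.8333)^2 = 8.0278
  (16 - 8.8333)^2 = 51.3611
Step 3: Sum of squared deviations = 90.8333
Step 4: Population variance = 90.8333 / 6 = 15.1389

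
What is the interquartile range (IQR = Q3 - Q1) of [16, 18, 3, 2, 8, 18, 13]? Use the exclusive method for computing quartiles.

15

Step 1: Sort the data: [2, 3, 8, 13, 16, 18, 18]
Step 2: n = 7
Step 3: Using the exclusive quartile method:
  Q1 = 3
  Q2 (median) = 13
  Q3 = 18
  IQR = Q3 - Q1 = 18 - 3 = 15
Step 4: IQR = 15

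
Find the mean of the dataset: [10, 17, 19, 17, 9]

14.4

Step 1: Sum all values: 10 + 17 + 19 + 17 + 9 = 72
Step 2: Count the number of values: n = 5
Step 3: Mean = sum / n = 72 / 5 = 14.4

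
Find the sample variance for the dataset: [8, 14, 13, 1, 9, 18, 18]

36.9524

Step 1: Compute the mean: (8 + 14 + 13 + 1 + 9 + 18 + 18) / 7 = 11.5714
Step 2: Compute squared deviations from the mean:
  (8 - 11.5714)^2 = 12.7551
  (14 - 11.5714)^2 = 5.898
  (13 - 11.5714)^2 = 2.0408
  (1 - 11.5714)^2 = 111.7551
  (9 - 11.5714)^2 = 6.6122
  (18 - 11.5714)^2 = 41.3265
  (18 - 11.5714)^2 = 41.3265
Step 3: Sum of squared deviations = 221.7143
Step 4: Sample variance = 221.7143 / 6 = 36.9524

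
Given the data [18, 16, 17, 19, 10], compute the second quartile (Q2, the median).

17

Step 1: Sort the data: [10, 16, 17, 18, 19]
Step 2: n = 5
Step 3: Q2 is the median. Since n is odd, it is the middle value at position 3: 17
Step 4: Q2 = 17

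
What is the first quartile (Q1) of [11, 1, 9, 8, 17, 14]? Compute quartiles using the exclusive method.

6.25

Step 1: Sort the data: [1, 8, 9, 11, 14, 17]
Step 2: n = 6
Step 3: Using the exclusive quartile method:
  Q1 = 6.25
  Q2 (median) = 10
  Q3 = 14.75
  IQR = Q3 - Q1 = 14.75 - 6.25 = 8.5
Step 4: Q1 = 6.25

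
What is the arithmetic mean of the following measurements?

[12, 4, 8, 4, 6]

6.8

Step 1: Sum all values: 12 + 4 + 8 + 4 + 6 = 34
Step 2: Count the number of values: n = 5
Step 3: Mean = sum / n = 34 / 5 = 6.8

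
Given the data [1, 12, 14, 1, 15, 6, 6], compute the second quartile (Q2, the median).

6

Step 1: Sort the data: [1, 1, 6, 6, 12, 14, 15]
Step 2: n = 7
Step 3: Q2 is the median. Since n is odd, it is the middle value at position 4: 6
Step 4: Q2 = 6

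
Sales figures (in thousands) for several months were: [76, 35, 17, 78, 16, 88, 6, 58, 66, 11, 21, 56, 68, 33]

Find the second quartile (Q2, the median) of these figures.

45.5

Step 1: Sort the data: [6, 11, 16, 17, 21, 33, 35, 56, 58, 66, 68, 76, 78, 88]
Step 2: n = 14
Step 3: Q2 is the median. Since n is even, it is the average of the values at positions 7 and 8:
  Q2 = (35 + 56) / 2 = 45.5
Step 4: Q2 = 45.5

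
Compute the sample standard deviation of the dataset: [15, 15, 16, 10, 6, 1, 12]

5.5291

Step 1: Compute the mean: 10.7143
Step 2: Sum of squared deviations from the mean: 183.4286
Step 3: Sample variance = 183.4286 / 6 = 30.5714
Step 4: Standard deviation = sqrt(30.5714) = 5.5291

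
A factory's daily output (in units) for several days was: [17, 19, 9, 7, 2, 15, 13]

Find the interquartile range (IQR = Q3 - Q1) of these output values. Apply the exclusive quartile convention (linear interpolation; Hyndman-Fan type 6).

10

Step 1: Sort the data: [2, 7, 9, 13, 15, 17, 19]
Step 2: n = 7
Step 3: Using the exclusive quartile method:
  Q1 = 7
  Q2 (median) = 13
  Q3 = 17
  IQR = Q3 - Q1 = 17 - 7 = 10
Step 4: IQR = 10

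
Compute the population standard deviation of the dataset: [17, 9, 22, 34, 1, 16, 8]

9.9673

Step 1: Compute the mean: 15.2857
Step 2: Sum of squared deviations from the mean: 695.4286
Step 3: Population variance = 695.4286 / 7 = 99.3469
Step 4: Standard deviation = sqrt(99.3469) = 9.9673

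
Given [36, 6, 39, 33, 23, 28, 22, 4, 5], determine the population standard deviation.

12.9596

Step 1: Compute the mean: 21.7778
Step 2: Sum of squared deviations from the mean: 1511.5556
Step 3: Population variance = 1511.5556 / 9 = 167.9506
Step 4: Standard deviation = sqrt(167.9506) = 12.9596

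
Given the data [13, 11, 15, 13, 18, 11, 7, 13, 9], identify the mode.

13

Step 1: Count the frequency of each value:
  7: appears 1 time(s)
  9: appears 1 time(s)
  11: appears 2 time(s)
  13: appears 3 time(s)
  15: appears 1 time(s)
  18: appears 1 time(s)
Step 2: The value 13 appears most frequently (3 times).
Step 3: Mode = 13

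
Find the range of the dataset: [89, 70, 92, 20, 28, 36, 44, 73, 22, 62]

72

Step 1: Identify the maximum value: max = 92
Step 2: Identify the minimum value: min = 20
Step 3: Range = max - min = 92 - 20 = 72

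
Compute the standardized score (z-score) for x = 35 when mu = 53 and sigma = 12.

-1.5

Step 1: Recall the z-score formula: z = (x - mu) / sigma
Step 2: Substitute values: z = (35 - 53) / 12
Step 3: z = -18 / 12 = -1.5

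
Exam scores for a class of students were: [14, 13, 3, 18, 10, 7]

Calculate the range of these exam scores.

15

Step 1: Identify the maximum value: max = 18
Step 2: Identify the minimum value: min = 3
Step 3: Range = max - min = 18 - 3 = 15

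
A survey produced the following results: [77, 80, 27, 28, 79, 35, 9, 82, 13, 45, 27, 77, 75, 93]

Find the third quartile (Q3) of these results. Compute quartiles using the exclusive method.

79.25

Step 1: Sort the data: [9, 13, 27, 27, 28, 35, 45, 75, 77, 77, 79, 80, 82, 93]
Step 2: n = 14
Step 3: Using the exclusive quartile method:
  Q1 = 27
  Q2 (median) = 60
  Q3 = 79.25
  IQR = Q3 - Q1 = 79.25 - 27 = 52.25
Step 4: Q3 = 79.25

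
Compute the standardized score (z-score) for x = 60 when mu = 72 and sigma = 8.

-1.5

Step 1: Recall the z-score formula: z = (x - mu) / sigma
Step 2: Substitute values: z = (60 - 72) / 8
Step 3: z = -12 / 8 = -1.5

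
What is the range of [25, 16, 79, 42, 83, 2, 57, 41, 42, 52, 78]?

81

Step 1: Identify the maximum value: max = 83
Step 2: Identify the minimum value: min = 2
Step 3: Range = max - min = 83 - 2 = 81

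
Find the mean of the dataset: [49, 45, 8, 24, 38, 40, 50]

36.2857

Step 1: Sum all values: 49 + 45 + 8 + 24 + 38 + 40 + 50 = 254
Step 2: Count the number of values: n = 7
Step 3: Mean = sum / n = 254 / 7 = 36.2857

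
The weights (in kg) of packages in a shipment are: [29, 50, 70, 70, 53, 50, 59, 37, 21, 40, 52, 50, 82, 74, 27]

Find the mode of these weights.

50

Step 1: Count the frequency of each value:
  21: appears 1 time(s)
  27: appears 1 time(s)
  29: appears 1 time(s)
  37: appears 1 time(s)
  40: appears 1 time(s)
  50: appears 3 time(s)
  52: appears 1 time(s)
  53: appears 1 time(s)
  59: appears 1 time(s)
  70: appears 2 time(s)
  74: appears 1 time(s)
  82: appears 1 time(s)
Step 2: The value 50 appears most frequently (3 times).
Step 3: Mode = 50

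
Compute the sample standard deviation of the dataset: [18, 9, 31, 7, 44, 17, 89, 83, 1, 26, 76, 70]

32.0741

Step 1: Compute the mean: 39.25
Step 2: Sum of squared deviations from the mean: 11316.25
Step 3: Sample variance = 11316.25 / 11 = 1028.75
Step 4: Standard deviation = sqrt(1028.75) = 32.0741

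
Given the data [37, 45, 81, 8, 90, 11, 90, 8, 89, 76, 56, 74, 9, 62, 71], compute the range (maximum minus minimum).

82

Step 1: Identify the maximum value: max = 90
Step 2: Identify the minimum value: min = 8
Step 3: Range = max - min = 90 - 8 = 82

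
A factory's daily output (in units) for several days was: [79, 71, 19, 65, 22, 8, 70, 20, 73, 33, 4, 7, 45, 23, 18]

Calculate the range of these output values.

75

Step 1: Identify the maximum value: max = 79
Step 2: Identify the minimum value: min = 4
Step 3: Range = max - min = 79 - 4 = 75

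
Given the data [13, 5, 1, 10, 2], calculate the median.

5

Step 1: Sort the data in ascending order: [1, 2, 5, 10, 13]
Step 2: The number of values is n = 5.
Step 3: Since n is odd, the median is the middle value at position 3: 5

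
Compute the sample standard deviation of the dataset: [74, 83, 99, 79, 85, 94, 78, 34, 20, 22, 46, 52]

27.8236

Step 1: Compute the mean: 63.8333
Step 2: Sum of squared deviations from the mean: 8515.6667
Step 3: Sample variance = 8515.6667 / 11 = 774.1515
Step 4: Standard deviation = sqrt(774.1515) = 27.8236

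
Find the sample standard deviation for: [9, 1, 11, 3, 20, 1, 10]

6.8417

Step 1: Compute the mean: 7.8571
Step 2: Sum of squared deviations from the mean: 280.8571
Step 3: Sample variance = 280.8571 / 6 = 46.8095
Step 4: Standard deviation = sqrt(46.8095) = 6.8417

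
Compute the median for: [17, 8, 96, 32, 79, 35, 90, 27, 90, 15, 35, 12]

33.5

Step 1: Sort the data in ascending order: [8, 12, 15, 17, 27, 32, 35, 35, 79, 90, 90, 96]
Step 2: The number of values is n = 12.
Step 3: Since n is even, the median is the average of positions 6 and 7:
  Median = (32 + 35) / 2 = 33.5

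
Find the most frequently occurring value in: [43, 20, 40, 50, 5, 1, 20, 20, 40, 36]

20

Step 1: Count the frequency of each value:
  1: appears 1 time(s)
  5: appears 1 time(s)
  20: appears 3 time(s)
  36: appears 1 time(s)
  40: appears 2 time(s)
  43: appears 1 time(s)
  50: appears 1 time(s)
Step 2: The value 20 appears most frequently (3 times).
Step 3: Mode = 20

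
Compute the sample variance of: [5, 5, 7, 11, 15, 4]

18.5667

Step 1: Compute the mean: (5 + 5 + 7 + 11 + 15 + 4) / 6 = 7.8333
Step 2: Compute squared deviations from the mean:
  (5 - 7.8333)^2 = 8.0278
  (5 - 7.8333)^2 = 8.0278
  (7 - 7.8333)^2 = 0.6944
  (11 - 7.8333)^2 = 10.0278
  (15 - 7.8333)^2 = 51.3611
  (4 - 7.8333)^2 = 14.6944
Step 3: Sum of squared deviations = 92.8333
Step 4: Sample variance = 92.8333 / 5 = 18.5667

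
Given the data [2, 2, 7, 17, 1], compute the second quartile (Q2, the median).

2

Step 1: Sort the data: [1, 2, 2, 7, 17]
Step 2: n = 5
Step 3: Q2 is the median. Since n is odd, it is the middle value at position 3: 2
Step 4: Q2 = 2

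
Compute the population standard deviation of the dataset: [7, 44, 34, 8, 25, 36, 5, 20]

13.9009

Step 1: Compute the mean: 22.375
Step 2: Sum of squared deviations from the mean: 1545.875
Step 3: Population variance = 1545.875 / 8 = 193.2344
Step 4: Standard deviation = sqrt(193.2344) = 13.9009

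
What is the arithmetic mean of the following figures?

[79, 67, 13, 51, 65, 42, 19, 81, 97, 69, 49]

57.4545

Step 1: Sum all values: 79 + 67 + 13 + 51 + 65 + 42 + 19 + 81 + 97 + 69 + 49 = 632
Step 2: Count the number of values: n = 11
Step 3: Mean = sum / n = 632 / 11 = 57.4545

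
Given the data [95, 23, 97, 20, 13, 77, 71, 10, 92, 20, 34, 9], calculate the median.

28.5

Step 1: Sort the data in ascending order: [9, 10, 13, 20, 20, 23, 34, 71, 77, 92, 95, 97]
Step 2: The number of values is n = 12.
Step 3: Since n is even, the median is the average of positions 6 and 7:
  Median = (23 + 34) / 2 = 28.5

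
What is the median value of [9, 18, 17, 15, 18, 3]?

16

Step 1: Sort the data in ascending order: [3, 9, 15, 17, 18, 18]
Step 2: The number of values is n = 6.
Step 3: Since n is even, the median is the average of positions 3 and 4:
  Median = (15 + 17) / 2 = 16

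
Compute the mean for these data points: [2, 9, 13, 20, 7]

10.2

Step 1: Sum all values: 2 + 9 + 13 + 20 + 7 = 51
Step 2: Count the number of values: n = 5
Step 3: Mean = sum / n = 51 / 5 = 10.2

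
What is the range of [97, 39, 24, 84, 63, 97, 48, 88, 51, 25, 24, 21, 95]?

76

Step 1: Identify the maximum value: max = 97
Step 2: Identify the minimum value: min = 21
Step 3: Range = max - min = 97 - 21 = 76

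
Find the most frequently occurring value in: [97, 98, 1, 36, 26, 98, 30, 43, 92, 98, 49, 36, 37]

98

Step 1: Count the frequency of each value:
  1: appears 1 time(s)
  26: appears 1 time(s)
  30: appears 1 time(s)
  36: appears 2 time(s)
  37: appears 1 time(s)
  43: appears 1 time(s)
  49: appears 1 time(s)
  92: appears 1 time(s)
  97: appears 1 time(s)
  98: appears 3 time(s)
Step 2: The value 98 appears most frequently (3 times).
Step 3: Mode = 98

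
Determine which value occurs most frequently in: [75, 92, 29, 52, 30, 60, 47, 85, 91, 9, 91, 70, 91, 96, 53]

91

Step 1: Count the frequency of each value:
  9: appears 1 time(s)
  29: appears 1 time(s)
  30: appears 1 time(s)
  47: appears 1 time(s)
  52: appears 1 time(s)
  53: appears 1 time(s)
  60: appears 1 time(s)
  70: appears 1 time(s)
  75: appears 1 time(s)
  85: appears 1 time(s)
  91: appears 3 time(s)
  92: appears 1 time(s)
  96: appears 1 time(s)
Step 2: The value 91 appears most frequently (3 times).
Step 3: Mode = 91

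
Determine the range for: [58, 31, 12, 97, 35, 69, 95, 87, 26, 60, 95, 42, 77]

85

Step 1: Identify the maximum value: max = 97
Step 2: Identify the minimum value: min = 12
Step 3: Range = max - min = 97 - 12 = 85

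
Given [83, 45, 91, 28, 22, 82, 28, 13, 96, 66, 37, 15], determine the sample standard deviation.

31.1929

Step 1: Compute the mean: 50.5
Step 2: Sum of squared deviations from the mean: 10703
Step 3: Sample variance = 10703 / 11 = 973
Step 4: Standard deviation = sqrt(973) = 31.1929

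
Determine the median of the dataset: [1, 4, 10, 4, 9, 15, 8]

8

Step 1: Sort the data in ascending order: [1, 4, 4, 8, 9, 10, 15]
Step 2: The number of values is n = 7.
Step 3: Since n is odd, the median is the middle value at position 4: 8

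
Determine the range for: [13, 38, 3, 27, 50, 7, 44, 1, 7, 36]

49

Step 1: Identify the maximum value: max = 50
Step 2: Identify the minimum value: min = 1
Step 3: Range = max - min = 50 - 1 = 49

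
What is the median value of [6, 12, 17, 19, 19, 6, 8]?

12

Step 1: Sort the data in ascending order: [6, 6, 8, 12, 17, 19, 19]
Step 2: The number of values is n = 7.
Step 3: Since n is odd, the median is the middle value at position 4: 12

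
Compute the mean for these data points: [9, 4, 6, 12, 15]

9.2

Step 1: Sum all values: 9 + 4 + 6 + 12 + 15 = 46
Step 2: Count the number of values: n = 5
Step 3: Mean = sum / n = 46 / 5 = 9.2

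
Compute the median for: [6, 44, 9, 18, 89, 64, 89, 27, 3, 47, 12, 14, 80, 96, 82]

44

Step 1: Sort the data in ascending order: [3, 6, 9, 12, 14, 18, 27, 44, 47, 64, 80, 82, 89, 89, 96]
Step 2: The number of values is n = 15.
Step 3: Since n is odd, the median is the middle value at position 8: 44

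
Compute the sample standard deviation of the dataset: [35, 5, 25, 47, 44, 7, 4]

18.7121

Step 1: Compute the mean: 23.8571
Step 2: Sum of squared deviations from the mean: 2100.8571
Step 3: Sample variance = 2100.8571 / 6 = 350.1429
Step 4: Standard deviation = sqrt(350.1429) = 18.7121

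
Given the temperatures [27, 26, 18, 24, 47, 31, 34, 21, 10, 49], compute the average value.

28.7

Step 1: Sum all values: 27 + 26 + 18 + 24 + 47 + 31 + 34 + 21 + 10 + 49 = 287
Step 2: Count the number of values: n = 10
Step 3: Mean = sum / n = 287 / 10 = 28.7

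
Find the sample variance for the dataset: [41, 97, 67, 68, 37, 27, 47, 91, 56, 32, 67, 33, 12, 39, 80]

611.781

Step 1: Compute the mean: (41 + 97 + 67 + 68 + 37 + 27 + 47 + 91 + 56 + 32 + 67 + 33 + 12 + 39 + 80) / 15 = 52.9333
Step 2: Compute squared deviations from the mean:
  (41 - 52.9333)^2 = 142.4044
  (97 - 52.9333)^2 = 1941.8711
  (67 - 52.9333)^2 = 197.8711
  (68 - 52.9333)^2 = 227.0044
  (37 - 52.9333)^2 = 253.8711
  (27 - 52.9333)^2 = 672.5378
  (47 - 52.9333)^2 = 35.2044
  (91 - 52.9333)^2 = 1449.0711
  (56 - 52.9333)^2 = 9.4044
  (32 - 52.9333)^2 = 438.2044
  (67 - 52.9333)^2 = 197.8711
  (33 - 52.9333)^2 = 397.3378
  (12 - 52.9333)^2 = 1675.5378
  (39 - 52.9333)^2 = 194.1378
  (80 - 52.9333)^2 = 732.6044
Step 3: Sum of squared deviations = 8564.9333
Step 4: Sample variance = 8564.9333 / 14 = 611.781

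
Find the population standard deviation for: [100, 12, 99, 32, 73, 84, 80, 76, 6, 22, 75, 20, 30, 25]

32.8606

Step 1: Compute the mean: 52.4286
Step 2: Sum of squared deviations from the mean: 15117.4286
Step 3: Population variance = 15117.4286 / 14 = 1079.8163
Step 4: Standard deviation = sqrt(1079.8163) = 32.8606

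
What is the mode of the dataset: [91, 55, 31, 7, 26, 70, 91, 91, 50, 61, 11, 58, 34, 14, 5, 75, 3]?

91

Step 1: Count the frequency of each value:
  3: appears 1 time(s)
  5: appears 1 time(s)
  7: appears 1 time(s)
  11: appears 1 time(s)
  14: appears 1 time(s)
  26: appears 1 time(s)
  31: appears 1 time(s)
  34: appears 1 time(s)
  50: appears 1 time(s)
  55: appears 1 time(s)
  58: appears 1 time(s)
  61: appears 1 time(s)
  70: appears 1 time(s)
  75: appears 1 time(s)
  91: appears 3 time(s)
Step 2: The value 91 appears most frequently (3 times).
Step 3: Mode = 91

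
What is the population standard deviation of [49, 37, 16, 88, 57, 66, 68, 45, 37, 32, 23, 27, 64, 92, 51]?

21.8109

Step 1: Compute the mean: 50.1333
Step 2: Sum of squared deviations from the mean: 7135.7333
Step 3: Population variance = 7135.7333 / 15 = 475.7156
Step 4: Standard deviation = sqrt(475.7156) = 21.8109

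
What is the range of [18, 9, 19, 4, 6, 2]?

17

Step 1: Identify the maximum value: max = 19
Step 2: Identify the minimum value: min = 2
Step 3: Range = max - min = 19 - 2 = 17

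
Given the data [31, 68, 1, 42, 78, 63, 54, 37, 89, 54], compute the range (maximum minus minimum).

88

Step 1: Identify the maximum value: max = 89
Step 2: Identify the minimum value: min = 1
Step 3: Range = max - min = 89 - 1 = 88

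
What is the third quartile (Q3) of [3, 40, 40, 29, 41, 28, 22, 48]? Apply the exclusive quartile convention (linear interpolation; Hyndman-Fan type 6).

40.75

Step 1: Sort the data: [3, 22, 28, 29, 40, 40, 41, 48]
Step 2: n = 8
Step 3: Using the exclusive quartile method:
  Q1 = 23.5
  Q2 (median) = 34.5
  Q3 = 40.75
  IQR = Q3 - Q1 = 40.75 - 23.5 = 17.25
Step 4: Q3 = 40.75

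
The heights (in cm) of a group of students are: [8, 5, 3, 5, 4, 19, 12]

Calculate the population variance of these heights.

28

Step 1: Compute the mean: (8 + 5 + 3 + 5 + 4 + 19 + 12) / 7 = 8
Step 2: Compute squared deviations from the mean:
  (8 - 8)^2 = 0
  (5 - 8)^2 = 9
  (3 - 8)^2 = 25
  (5 - 8)^2 = 9
  (4 - 8)^2 = 16
  (19 - 8)^2 = 121
  (12 - 8)^2 = 16
Step 3: Sum of squared deviations = 196
Step 4: Population variance = 196 / 7 = 28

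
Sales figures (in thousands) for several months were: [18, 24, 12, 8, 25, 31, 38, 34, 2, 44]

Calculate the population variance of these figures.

166.44

Step 1: Compute the mean: (18 + 24 + 12 + 8 + 25 + 31 + 38 + 34 + 2 + 44) / 10 = 23.6
Step 2: Compute squared deviations from the mean:
  (18 - 23.6)^2 = 31.36
  (24 - 23.6)^2 = 0.16
  (12 - 23.6)^2 = 134.56
  (8 - 23.6)^2 = 243.36
  (25 - 23.6)^2 = 1.96
  (31 - 23.6)^2 = 54.76
  (38 - 23.6)^2 = 207.36
  (34 - 23.6)^2 = 108.16
  (2 - 23.6)^2 = 466.56
  (44 - 23.6)^2 = 416.16
Step 3: Sum of squared deviations = 1664.4
Step 4: Population variance = 1664.4 / 10 = 166.44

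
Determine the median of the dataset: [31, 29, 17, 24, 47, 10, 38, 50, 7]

29

Step 1: Sort the data in ascending order: [7, 10, 17, 24, 29, 31, 38, 47, 50]
Step 2: The number of values is n = 9.
Step 3: Since n is odd, the median is the middle value at position 5: 29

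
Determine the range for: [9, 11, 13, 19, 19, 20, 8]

12

Step 1: Identify the maximum value: max = 20
Step 2: Identify the minimum value: min = 8
Step 3: Range = max - min = 20 - 8 = 12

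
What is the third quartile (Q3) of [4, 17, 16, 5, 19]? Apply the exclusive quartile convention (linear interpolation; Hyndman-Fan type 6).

18

Step 1: Sort the data: [4, 5, 16, 17, 19]
Step 2: n = 5
Step 3: Using the exclusive quartile method:
  Q1 = 4.5
  Q2 (median) = 16
  Q3 = 18
  IQR = Q3 - Q1 = 18 - 4.5 = 13.5
Step 4: Q3 = 18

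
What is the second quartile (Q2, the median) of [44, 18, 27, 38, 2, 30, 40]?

30

Step 1: Sort the data: [2, 18, 27, 30, 38, 40, 44]
Step 2: n = 7
Step 3: Q2 is the median. Since n is odd, it is the middle value at position 4: 30
Step 4: Q2 = 30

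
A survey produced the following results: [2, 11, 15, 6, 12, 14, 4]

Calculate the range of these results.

13

Step 1: Identify the maximum value: max = 15
Step 2: Identify the minimum value: min = 2
Step 3: Range = max - min = 15 - 2 = 13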